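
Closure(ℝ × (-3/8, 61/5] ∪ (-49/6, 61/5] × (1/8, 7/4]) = ℝ × [-3/8, 61/5]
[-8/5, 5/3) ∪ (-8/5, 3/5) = [-8/5, 5/3)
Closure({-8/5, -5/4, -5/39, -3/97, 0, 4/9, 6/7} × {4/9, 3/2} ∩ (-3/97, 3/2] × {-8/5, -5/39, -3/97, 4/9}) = {0, 4/9, 6/7} × {4/9}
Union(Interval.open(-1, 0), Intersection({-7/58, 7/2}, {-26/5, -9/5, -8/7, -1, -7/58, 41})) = Interval.open(-1, 0)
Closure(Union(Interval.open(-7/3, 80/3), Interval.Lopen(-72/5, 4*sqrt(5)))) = Interval(-72/5, 80/3)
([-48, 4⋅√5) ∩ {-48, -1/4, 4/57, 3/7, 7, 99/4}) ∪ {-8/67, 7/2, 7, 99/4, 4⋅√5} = {-48, -1/4, -8/67, 4/57, 3/7, 7/2, 7, 99/4, 4⋅√5}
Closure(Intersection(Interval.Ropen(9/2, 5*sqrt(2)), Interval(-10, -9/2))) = EmptySet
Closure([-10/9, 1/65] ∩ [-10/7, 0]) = [-10/9, 0]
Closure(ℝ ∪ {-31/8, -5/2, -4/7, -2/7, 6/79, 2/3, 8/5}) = ℝ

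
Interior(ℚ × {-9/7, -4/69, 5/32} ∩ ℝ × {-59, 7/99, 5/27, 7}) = ∅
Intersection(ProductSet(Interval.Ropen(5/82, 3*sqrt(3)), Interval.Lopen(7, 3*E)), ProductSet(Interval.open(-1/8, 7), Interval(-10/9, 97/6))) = ProductSet(Interval.Ropen(5/82, 3*sqrt(3)), Interval.Lopen(7, 3*E))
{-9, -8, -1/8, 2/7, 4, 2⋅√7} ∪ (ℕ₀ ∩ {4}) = {-9, -8, -1/8, 2/7, 4, 2⋅√7}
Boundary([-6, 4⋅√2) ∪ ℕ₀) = {-6, 4⋅√2} ∪ (ℕ₀ \ (-6, 4⋅√2))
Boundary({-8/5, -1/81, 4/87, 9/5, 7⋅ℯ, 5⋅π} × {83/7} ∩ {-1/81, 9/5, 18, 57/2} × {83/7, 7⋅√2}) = {-1/81, 9/5} × {83/7}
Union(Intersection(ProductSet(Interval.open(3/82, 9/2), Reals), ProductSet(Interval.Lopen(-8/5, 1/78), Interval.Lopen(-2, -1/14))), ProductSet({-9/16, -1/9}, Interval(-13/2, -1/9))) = ProductSet({-9/16, -1/9}, Interval(-13/2, -1/9))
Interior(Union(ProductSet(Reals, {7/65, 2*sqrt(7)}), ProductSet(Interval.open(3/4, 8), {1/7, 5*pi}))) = EmptySet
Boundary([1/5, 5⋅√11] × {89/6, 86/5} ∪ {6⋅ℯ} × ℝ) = ({6⋅ℯ} × ℝ) ∪ ([1/5, 5⋅√11] × {89/6, 86/5})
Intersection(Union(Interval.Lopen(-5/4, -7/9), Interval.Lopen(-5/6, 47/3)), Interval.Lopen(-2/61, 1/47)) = Interval.Lopen(-2/61, 1/47)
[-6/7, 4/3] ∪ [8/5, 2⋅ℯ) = [-6/7, 4/3] ∪ [8/5, 2⋅ℯ)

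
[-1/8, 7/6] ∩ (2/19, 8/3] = (2/19, 7/6]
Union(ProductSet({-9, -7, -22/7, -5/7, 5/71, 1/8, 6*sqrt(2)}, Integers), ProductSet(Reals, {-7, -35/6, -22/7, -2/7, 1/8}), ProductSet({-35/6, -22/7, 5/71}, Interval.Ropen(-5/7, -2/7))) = Union(ProductSet({-35/6, -22/7, 5/71}, Interval.Ropen(-5/7, -2/7)), ProductSet({-9, -7, -22/7, -5/7, 5/71, 1/8, 6*sqrt(2)}, Integers), ProductSet(Reals, {-7, -35/6, -22/7, -2/7, 1/8}))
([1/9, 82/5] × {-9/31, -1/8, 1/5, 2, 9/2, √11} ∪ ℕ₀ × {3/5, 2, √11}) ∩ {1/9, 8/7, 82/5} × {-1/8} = {1/9, 8/7, 82/5} × {-1/8}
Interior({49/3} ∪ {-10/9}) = ∅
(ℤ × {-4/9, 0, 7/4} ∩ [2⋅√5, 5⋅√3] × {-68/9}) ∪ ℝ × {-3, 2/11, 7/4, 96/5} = ℝ × {-3, 2/11, 7/4, 96/5}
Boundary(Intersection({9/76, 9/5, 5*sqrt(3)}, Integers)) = EmptySet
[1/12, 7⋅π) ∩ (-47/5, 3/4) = [1/12, 3/4)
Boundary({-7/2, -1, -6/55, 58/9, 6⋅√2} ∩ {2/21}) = ∅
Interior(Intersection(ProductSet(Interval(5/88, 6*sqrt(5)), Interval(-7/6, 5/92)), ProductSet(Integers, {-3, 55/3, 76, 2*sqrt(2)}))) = EmptySet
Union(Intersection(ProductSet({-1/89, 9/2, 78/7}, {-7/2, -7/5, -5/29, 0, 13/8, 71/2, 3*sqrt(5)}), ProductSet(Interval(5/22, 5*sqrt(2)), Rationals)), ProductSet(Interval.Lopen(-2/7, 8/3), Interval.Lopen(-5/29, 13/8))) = Union(ProductSet({9/2}, {-7/2, -7/5, -5/29, 0, 13/8, 71/2}), ProductSet(Interval.Lopen(-2/7, 8/3), Interval.Lopen(-5/29, 13/8)))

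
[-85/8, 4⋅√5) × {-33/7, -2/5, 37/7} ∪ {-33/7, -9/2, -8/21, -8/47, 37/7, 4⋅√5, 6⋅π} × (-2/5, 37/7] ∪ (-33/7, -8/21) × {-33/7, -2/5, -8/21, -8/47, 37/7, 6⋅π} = ([-85/8, 4⋅√5) × {-33/7, -2/5, 37/7}) ∪ ((-33/7, -8/21) × {-33/7, -2/5, -8/21, -8/47, 37/7, 6⋅π}) ∪ ({-33/7, -9/2, -8/21, -8/47, 37/7, 4⋅√5, 6⋅π} × (-2/5, 37/7])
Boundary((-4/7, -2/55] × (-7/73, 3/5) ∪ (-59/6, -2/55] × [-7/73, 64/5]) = ({-59/6, -2/55} × [-7/73, 64/5]) ∪ ([-59/6, -2/55] × {-7/73, 64/5})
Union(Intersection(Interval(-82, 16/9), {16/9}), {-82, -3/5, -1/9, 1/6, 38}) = {-82, -3/5, -1/9, 1/6, 16/9, 38}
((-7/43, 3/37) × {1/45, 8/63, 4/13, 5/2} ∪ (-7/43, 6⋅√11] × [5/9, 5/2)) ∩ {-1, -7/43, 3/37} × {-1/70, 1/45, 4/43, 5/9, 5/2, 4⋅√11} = {3/37} × {5/9}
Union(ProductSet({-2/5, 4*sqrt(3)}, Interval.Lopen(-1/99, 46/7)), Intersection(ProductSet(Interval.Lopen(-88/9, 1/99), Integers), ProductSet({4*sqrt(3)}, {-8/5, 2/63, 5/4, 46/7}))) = ProductSet({-2/5, 4*sqrt(3)}, Interval.Lopen(-1/99, 46/7))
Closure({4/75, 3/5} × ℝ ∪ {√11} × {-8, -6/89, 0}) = ({4/75, 3/5} × ℝ) ∪ ({√11} × {-8, -6/89, 0})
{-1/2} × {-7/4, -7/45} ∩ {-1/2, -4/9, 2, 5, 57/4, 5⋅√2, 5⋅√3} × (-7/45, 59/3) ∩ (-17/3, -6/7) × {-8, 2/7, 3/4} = ∅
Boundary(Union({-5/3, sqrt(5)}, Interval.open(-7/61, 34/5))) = {-5/3, -7/61, 34/5}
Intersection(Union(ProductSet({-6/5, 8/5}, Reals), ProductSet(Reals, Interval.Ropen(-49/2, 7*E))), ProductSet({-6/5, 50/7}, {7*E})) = ProductSet({-6/5}, {7*E})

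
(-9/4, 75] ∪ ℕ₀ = (-9/4, 75] ∪ ℕ₀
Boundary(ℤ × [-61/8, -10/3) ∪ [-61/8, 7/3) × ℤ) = (ℤ × [-61/8, -10/3]) ∪ ([-61/8, 7/3] × ℤ)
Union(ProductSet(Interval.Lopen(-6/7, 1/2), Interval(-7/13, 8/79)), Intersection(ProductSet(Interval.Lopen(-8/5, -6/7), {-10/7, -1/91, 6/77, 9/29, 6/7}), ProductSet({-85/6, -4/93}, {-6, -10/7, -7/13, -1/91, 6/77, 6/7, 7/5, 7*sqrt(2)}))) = ProductSet(Interval.Lopen(-6/7, 1/2), Interval(-7/13, 8/79))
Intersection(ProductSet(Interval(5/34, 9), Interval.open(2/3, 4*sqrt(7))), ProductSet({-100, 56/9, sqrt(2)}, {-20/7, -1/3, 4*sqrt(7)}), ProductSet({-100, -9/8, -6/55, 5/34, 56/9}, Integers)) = EmptySet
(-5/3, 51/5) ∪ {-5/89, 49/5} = (-5/3, 51/5)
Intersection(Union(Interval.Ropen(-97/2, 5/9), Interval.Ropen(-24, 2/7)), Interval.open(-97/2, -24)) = Interval.open(-97/2, -24)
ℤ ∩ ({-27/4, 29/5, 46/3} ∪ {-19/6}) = ∅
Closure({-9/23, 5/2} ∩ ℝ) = {-9/23, 5/2}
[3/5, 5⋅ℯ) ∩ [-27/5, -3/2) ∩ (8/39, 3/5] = ∅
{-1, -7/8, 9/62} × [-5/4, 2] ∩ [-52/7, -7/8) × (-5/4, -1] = {-1} × (-5/4, -1]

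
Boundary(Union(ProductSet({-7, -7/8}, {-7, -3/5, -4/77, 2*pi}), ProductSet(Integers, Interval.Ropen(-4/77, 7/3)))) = Union(ProductSet({-7, -7/8}, {-7, -3/5, -4/77, 2*pi}), ProductSet(Integers, Interval(-4/77, 7/3)))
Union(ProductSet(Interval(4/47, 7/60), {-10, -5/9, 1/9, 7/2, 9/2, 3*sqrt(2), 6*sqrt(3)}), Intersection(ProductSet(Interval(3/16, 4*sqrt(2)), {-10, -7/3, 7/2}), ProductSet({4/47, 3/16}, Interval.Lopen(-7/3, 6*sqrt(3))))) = Union(ProductSet({3/16}, {7/2}), ProductSet(Interval(4/47, 7/60), {-10, -5/9, 1/9, 7/2, 9/2, 3*sqrt(2), 6*sqrt(3)}))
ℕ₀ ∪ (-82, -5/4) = (-82, -5/4) ∪ ℕ₀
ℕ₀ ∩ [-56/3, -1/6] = ∅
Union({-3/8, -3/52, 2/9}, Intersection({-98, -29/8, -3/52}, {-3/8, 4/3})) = {-3/8, -3/52, 2/9}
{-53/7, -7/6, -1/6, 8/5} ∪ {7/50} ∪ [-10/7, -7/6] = {-53/7, -1/6, 7/50, 8/5} ∪ [-10/7, -7/6]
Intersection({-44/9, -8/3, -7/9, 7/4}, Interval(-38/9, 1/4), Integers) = EmptySet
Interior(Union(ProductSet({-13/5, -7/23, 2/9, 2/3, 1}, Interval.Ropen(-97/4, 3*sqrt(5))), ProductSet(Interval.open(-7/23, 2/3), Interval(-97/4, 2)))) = ProductSet(Interval.open(-7/23, 2/3), Interval.open(-97/4, 2))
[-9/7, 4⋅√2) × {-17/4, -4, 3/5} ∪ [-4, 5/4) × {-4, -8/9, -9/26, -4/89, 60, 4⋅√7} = ([-9/7, 4⋅√2) × {-17/4, -4, 3/5}) ∪ ([-4, 5/4) × {-4, -8/9, -9/26, -4/89, 60, 4⋅√7})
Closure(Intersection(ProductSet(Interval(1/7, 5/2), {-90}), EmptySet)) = EmptySet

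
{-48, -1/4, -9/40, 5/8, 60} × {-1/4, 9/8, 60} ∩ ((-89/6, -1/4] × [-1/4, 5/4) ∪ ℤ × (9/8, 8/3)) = {-1/4} × {-1/4, 9/8}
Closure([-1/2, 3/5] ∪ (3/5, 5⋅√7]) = [-1/2, 5⋅√7]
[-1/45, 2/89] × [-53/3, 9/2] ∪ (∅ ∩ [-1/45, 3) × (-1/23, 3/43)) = [-1/45, 2/89] × [-53/3, 9/2]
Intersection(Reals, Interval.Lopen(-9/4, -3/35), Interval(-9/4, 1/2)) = Interval.Lopen(-9/4, -3/35)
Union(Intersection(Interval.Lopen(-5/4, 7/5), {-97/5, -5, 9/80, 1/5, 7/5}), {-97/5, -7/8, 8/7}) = {-97/5, -7/8, 9/80, 1/5, 8/7, 7/5}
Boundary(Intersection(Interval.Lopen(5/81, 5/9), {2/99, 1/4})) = {1/4}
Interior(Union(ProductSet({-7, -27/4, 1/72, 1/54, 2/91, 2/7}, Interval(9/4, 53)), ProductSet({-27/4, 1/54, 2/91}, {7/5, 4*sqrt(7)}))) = EmptySet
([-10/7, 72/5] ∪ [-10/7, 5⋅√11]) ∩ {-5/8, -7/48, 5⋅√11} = {-5/8, -7/48, 5⋅√11}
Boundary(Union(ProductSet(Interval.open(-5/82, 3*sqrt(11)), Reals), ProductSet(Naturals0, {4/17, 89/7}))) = Union(ProductSet(Complement(Naturals0, Interval.open(-5/82, 3*sqrt(11))), {4/17, 89/7}), ProductSet({-5/82, 3*sqrt(11)}, Reals))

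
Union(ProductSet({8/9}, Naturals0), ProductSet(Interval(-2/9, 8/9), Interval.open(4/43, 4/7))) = Union(ProductSet({8/9}, Naturals0), ProductSet(Interval(-2/9, 8/9), Interval.open(4/43, 4/7)))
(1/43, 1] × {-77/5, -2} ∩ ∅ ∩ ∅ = ∅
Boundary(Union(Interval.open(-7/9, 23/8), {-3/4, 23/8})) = {-7/9, 23/8}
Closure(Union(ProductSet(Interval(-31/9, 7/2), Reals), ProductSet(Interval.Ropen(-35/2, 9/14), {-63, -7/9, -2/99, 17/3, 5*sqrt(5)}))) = Union(ProductSet(Interval.Ropen(-35/2, 9/14), {-63, -7/9, -2/99, 17/3, 5*sqrt(5)}), ProductSet(Interval(-31/9, 7/2), Reals))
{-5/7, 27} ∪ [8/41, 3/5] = {-5/7, 27} ∪ [8/41, 3/5]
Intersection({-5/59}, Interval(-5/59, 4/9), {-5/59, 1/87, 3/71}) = {-5/59}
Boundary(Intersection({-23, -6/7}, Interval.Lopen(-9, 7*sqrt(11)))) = {-6/7}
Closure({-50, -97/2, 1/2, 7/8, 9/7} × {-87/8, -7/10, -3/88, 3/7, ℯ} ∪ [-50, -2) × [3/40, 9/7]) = ([-50, -2] × [3/40, 9/7]) ∪ ({-50, -97/2, 1/2, 7/8, 9/7} × {-87/8, -7/10, -3/88, 3/7, ℯ})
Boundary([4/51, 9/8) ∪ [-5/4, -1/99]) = {-5/4, -1/99, 4/51, 9/8}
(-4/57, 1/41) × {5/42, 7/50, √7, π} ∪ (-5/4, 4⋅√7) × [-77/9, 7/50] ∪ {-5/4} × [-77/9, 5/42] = ({-5/4} × [-77/9, 5/42]) ∪ ((-4/57, 1/41) × {5/42, 7/50, √7, π}) ∪ ((-5/4, 4⋅√7) × [-77/9, 7/50])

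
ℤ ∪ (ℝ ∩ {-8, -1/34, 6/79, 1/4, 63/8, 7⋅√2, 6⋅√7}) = ℤ ∪ {-1/34, 6/79, 1/4, 63/8, 7⋅√2, 6⋅√7}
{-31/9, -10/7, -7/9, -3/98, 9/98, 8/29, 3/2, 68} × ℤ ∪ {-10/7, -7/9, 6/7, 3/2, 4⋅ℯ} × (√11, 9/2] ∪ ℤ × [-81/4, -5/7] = (ℤ × [-81/4, -5/7]) ∪ ({-31/9, -10/7, -7/9, -3/98, 9/98, 8/29, 3/2, 68} × ℤ) ∪ ({-10/7, -7/9, 6/7, 3/2, 4⋅ℯ} × (√11, 9/2])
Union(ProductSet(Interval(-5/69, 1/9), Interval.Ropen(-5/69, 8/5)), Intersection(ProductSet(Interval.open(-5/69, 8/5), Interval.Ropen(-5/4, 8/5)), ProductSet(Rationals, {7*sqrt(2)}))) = ProductSet(Interval(-5/69, 1/9), Interval.Ropen(-5/69, 8/5))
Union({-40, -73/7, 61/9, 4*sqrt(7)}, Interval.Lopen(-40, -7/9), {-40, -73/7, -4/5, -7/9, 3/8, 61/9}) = Union({3/8, 61/9, 4*sqrt(7)}, Interval(-40, -7/9))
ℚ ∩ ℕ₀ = ℕ₀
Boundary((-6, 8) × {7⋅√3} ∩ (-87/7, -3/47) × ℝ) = [-6, -3/47] × {7⋅√3}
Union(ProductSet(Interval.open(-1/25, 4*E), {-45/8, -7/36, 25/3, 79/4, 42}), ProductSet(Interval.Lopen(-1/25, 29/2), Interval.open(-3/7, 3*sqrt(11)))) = Union(ProductSet(Interval.Lopen(-1/25, 29/2), Interval.open(-3/7, 3*sqrt(11))), ProductSet(Interval.open(-1/25, 4*E), {-45/8, -7/36, 25/3, 79/4, 42}))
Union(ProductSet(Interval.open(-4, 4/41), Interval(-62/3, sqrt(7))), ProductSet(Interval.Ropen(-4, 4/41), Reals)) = ProductSet(Interval.Ropen(-4, 4/41), Reals)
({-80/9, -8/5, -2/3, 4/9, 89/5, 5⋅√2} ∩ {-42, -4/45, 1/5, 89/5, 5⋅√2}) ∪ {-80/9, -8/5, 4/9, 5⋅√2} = {-80/9, -8/5, 4/9, 89/5, 5⋅√2}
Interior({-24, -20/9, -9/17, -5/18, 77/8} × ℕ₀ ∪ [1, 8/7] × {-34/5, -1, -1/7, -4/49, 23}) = ∅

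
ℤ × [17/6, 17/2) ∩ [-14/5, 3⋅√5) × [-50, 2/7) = ∅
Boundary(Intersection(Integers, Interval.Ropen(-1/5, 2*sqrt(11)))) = Range(0, 7, 1)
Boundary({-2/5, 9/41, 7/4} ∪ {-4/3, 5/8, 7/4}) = {-4/3, -2/5, 9/41, 5/8, 7/4}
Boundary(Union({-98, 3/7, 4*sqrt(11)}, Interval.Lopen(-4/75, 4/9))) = {-98, -4/75, 4/9, 4*sqrt(11)}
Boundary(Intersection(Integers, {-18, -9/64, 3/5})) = {-18}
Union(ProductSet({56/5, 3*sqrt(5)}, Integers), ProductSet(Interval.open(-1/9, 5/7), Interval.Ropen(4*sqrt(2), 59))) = Union(ProductSet({56/5, 3*sqrt(5)}, Integers), ProductSet(Interval.open(-1/9, 5/7), Interval.Ropen(4*sqrt(2), 59)))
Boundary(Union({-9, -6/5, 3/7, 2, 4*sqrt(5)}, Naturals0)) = Union({-9, -6/5, 3/7, 4*sqrt(5)}, Naturals0)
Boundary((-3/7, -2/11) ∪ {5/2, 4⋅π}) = {-3/7, -2/11, 5/2, 4⋅π}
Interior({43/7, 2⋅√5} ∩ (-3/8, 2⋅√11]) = ∅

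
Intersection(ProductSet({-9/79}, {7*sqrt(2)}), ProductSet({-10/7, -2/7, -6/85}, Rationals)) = EmptySet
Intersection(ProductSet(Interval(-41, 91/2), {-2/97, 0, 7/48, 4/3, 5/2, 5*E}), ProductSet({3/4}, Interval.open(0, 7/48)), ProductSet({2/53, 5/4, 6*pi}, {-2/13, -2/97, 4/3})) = EmptySet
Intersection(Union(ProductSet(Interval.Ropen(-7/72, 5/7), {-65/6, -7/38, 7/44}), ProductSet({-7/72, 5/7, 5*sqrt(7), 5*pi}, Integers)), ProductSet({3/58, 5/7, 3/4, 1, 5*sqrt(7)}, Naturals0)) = ProductSet({5/7, 5*sqrt(7)}, Naturals0)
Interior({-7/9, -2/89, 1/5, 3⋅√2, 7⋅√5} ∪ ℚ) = ∅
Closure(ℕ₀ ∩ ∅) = ∅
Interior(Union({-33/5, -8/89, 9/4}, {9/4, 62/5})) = EmptySet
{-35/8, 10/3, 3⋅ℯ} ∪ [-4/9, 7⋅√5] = {-35/8} ∪ [-4/9, 7⋅√5]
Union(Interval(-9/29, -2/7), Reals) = Interval(-oo, oo)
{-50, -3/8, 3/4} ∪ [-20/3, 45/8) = {-50} ∪ [-20/3, 45/8)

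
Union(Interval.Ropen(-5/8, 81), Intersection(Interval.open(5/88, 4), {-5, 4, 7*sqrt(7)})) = Interval.Ropen(-5/8, 81)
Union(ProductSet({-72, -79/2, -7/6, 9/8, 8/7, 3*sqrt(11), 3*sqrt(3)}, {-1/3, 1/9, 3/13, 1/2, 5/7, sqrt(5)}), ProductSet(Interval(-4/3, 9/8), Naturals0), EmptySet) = Union(ProductSet({-72, -79/2, -7/6, 9/8, 8/7, 3*sqrt(11), 3*sqrt(3)}, {-1/3, 1/9, 3/13, 1/2, 5/7, sqrt(5)}), ProductSet(Interval(-4/3, 9/8), Naturals0))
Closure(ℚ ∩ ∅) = ∅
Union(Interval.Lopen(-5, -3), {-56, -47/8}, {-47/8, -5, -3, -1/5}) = Union({-56, -47/8, -1/5}, Interval(-5, -3))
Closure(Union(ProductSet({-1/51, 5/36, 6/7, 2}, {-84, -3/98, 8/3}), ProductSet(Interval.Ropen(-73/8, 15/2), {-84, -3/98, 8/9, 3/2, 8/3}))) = ProductSet(Interval(-73/8, 15/2), {-84, -3/98, 8/9, 3/2, 8/3})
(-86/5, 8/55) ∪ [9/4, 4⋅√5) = (-86/5, 8/55) ∪ [9/4, 4⋅√5)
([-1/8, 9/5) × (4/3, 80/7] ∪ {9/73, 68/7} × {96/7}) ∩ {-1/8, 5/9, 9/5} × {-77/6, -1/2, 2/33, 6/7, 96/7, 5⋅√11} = ∅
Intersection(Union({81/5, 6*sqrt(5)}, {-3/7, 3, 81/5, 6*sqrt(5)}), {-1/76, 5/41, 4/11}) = EmptySet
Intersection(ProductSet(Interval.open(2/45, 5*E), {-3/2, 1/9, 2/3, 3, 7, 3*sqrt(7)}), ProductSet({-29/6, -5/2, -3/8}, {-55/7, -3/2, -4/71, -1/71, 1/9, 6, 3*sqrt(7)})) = EmptySet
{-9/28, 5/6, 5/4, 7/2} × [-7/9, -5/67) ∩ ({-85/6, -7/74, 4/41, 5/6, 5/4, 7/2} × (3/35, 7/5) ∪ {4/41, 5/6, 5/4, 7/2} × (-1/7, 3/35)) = {5/6, 5/4, 7/2} × (-1/7, -5/67)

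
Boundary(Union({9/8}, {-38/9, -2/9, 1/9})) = {-38/9, -2/9, 1/9, 9/8}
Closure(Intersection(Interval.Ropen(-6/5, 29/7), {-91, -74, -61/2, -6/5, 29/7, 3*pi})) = {-6/5}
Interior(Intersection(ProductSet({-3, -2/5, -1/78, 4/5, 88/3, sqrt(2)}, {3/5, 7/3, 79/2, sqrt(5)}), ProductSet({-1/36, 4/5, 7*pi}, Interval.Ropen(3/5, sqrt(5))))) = EmptySet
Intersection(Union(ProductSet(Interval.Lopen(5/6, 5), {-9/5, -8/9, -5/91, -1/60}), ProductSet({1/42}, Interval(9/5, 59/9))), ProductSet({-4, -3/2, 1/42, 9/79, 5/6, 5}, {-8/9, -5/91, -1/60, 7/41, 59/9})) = Union(ProductSet({1/42}, {59/9}), ProductSet({5}, {-8/9, -5/91, -1/60}))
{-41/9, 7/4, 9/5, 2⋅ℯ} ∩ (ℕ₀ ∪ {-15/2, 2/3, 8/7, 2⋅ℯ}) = {2⋅ℯ}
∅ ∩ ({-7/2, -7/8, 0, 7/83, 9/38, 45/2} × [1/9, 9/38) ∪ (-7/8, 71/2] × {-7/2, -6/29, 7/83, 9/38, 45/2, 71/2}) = ∅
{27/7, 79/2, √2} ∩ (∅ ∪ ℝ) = {27/7, 79/2, √2}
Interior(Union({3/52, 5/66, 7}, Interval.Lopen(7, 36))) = Interval.open(7, 36)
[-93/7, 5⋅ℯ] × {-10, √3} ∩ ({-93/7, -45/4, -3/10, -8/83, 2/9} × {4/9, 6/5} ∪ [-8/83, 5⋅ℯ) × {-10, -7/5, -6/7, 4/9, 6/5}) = [-8/83, 5⋅ℯ) × {-10}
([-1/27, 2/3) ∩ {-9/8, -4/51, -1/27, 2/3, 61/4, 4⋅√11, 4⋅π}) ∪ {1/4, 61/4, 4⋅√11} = {-1/27, 1/4, 61/4, 4⋅√11}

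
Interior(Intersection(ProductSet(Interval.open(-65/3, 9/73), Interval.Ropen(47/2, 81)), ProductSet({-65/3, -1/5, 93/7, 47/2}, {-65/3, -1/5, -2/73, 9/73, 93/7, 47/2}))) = EmptySet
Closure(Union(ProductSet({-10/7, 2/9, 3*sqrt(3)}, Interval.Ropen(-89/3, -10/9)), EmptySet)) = ProductSet({-10/7, 2/9, 3*sqrt(3)}, Interval(-89/3, -10/9))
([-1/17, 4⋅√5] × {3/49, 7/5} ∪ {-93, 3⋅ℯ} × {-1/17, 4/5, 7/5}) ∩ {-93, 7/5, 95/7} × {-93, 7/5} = {-93, 7/5} × {7/5}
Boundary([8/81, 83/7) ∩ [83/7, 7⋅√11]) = ∅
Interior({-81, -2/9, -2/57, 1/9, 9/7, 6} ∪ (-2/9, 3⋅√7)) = (-2/9, 3⋅√7)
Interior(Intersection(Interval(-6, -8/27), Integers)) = EmptySet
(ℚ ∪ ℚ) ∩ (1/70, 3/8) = ℚ ∩ (1/70, 3/8)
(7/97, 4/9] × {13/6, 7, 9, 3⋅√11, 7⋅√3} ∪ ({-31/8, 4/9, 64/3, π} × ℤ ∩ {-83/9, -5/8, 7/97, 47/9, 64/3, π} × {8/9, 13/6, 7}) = ({64/3, π} × {7}) ∪ ((7/97, 4/9] × {13/6, 7, 9, 3⋅√11, 7⋅√3})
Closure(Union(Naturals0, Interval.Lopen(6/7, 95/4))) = Union(Complement(Naturals0, Interval.open(6/7, 95/4)), Interval(6/7, 95/4), Naturals0)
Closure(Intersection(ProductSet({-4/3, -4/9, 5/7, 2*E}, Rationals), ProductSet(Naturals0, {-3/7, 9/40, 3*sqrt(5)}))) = EmptySet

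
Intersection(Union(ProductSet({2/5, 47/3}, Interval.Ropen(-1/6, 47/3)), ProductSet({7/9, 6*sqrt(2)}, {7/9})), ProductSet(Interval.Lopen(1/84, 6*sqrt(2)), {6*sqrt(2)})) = ProductSet({2/5}, {6*sqrt(2)})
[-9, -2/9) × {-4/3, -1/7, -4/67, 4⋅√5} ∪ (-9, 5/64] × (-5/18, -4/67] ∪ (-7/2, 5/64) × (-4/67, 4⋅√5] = ((-9, 5/64] × (-5/18, -4/67]) ∪ ([-9, -2/9) × {-4/3, -1/7, -4/67, 4⋅√5}) ∪ ((-7/2, 5/64) × (-4/67, 4⋅√5])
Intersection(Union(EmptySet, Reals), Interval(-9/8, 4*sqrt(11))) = Interval(-9/8, 4*sqrt(11))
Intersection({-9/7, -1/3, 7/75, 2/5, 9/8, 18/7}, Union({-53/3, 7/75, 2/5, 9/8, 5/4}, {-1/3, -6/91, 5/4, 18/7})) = {-1/3, 7/75, 2/5, 9/8, 18/7}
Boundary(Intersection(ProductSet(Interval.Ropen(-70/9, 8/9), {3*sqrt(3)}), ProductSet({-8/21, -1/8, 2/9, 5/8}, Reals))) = ProductSet({-8/21, -1/8, 2/9, 5/8}, {3*sqrt(3)})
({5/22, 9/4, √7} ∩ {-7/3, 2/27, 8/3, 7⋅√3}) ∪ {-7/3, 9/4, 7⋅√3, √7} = {-7/3, 9/4, 7⋅√3, √7}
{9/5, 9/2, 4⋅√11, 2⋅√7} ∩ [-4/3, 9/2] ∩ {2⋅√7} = ∅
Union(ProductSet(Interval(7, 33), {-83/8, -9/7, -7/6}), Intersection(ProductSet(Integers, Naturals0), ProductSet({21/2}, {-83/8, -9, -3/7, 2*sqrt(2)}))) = ProductSet(Interval(7, 33), {-83/8, -9/7, -7/6})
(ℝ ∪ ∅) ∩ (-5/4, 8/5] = (-5/4, 8/5]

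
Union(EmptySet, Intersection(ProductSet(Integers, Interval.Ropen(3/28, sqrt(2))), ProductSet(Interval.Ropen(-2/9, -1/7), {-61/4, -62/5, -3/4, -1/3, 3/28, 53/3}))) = EmptySet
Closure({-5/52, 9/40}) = {-5/52, 9/40}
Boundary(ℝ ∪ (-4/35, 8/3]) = ∅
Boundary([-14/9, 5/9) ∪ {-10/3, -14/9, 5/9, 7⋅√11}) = {-10/3, -14/9, 5/9, 7⋅√11}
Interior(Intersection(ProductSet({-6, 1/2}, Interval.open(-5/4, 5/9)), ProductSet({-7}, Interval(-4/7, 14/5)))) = EmptySet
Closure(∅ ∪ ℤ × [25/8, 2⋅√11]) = ℤ × [25/8, 2⋅√11]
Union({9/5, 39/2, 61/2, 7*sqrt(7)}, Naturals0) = Union({9/5, 39/2, 61/2, 7*sqrt(7)}, Naturals0)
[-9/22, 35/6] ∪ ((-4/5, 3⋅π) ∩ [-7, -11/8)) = [-9/22, 35/6]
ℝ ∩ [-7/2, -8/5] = [-7/2, -8/5]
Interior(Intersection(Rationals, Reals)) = EmptySet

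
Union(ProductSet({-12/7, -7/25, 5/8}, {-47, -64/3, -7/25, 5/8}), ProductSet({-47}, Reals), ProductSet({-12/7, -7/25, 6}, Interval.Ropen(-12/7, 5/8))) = Union(ProductSet({-47}, Reals), ProductSet({-12/7, -7/25, 5/8}, {-47, -64/3, -7/25, 5/8}), ProductSet({-12/7, -7/25, 6}, Interval.Ropen(-12/7, 5/8)))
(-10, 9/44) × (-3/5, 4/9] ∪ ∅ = (-10, 9/44) × (-3/5, 4/9]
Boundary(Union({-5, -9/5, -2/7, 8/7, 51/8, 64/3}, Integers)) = Union({-9/5, -2/7, 8/7, 51/8, 64/3}, Integers)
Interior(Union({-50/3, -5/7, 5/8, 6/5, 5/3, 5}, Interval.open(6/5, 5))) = Interval.open(6/5, 5)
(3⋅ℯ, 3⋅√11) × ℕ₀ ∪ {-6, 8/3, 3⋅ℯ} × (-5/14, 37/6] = ({-6, 8/3, 3⋅ℯ} × (-5/14, 37/6]) ∪ ((3⋅ℯ, 3⋅√11) × ℕ₀)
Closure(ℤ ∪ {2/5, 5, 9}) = ℤ ∪ {2/5}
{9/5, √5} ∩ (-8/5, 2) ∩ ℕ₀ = ∅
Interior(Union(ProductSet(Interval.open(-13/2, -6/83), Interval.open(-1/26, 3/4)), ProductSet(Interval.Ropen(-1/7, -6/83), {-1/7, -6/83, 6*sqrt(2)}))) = ProductSet(Interval.open(-13/2, -6/83), Interval.open(-1/26, 3/4))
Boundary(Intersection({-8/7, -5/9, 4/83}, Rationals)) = {-8/7, -5/9, 4/83}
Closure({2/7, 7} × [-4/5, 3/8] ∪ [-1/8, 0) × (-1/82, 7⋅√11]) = ({2/7, 7} × [-4/5, 3/8]) ∪ ({-1/8, 0} × [-1/82, 7⋅√11]) ∪ ([-1/8, 0] × {-1/82, 7⋅√11}) ∪ ([-1/8, 0) × (-1/82, 7⋅√11])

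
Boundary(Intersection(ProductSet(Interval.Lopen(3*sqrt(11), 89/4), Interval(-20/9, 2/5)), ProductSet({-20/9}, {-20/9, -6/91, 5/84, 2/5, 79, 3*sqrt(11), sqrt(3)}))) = EmptySet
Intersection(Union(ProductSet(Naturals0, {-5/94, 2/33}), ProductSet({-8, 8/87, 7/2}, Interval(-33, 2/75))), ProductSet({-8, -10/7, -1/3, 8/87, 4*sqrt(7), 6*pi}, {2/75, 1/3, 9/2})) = ProductSet({-8, 8/87}, {2/75})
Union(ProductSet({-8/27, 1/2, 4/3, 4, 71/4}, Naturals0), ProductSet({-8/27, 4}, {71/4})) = Union(ProductSet({-8/27, 4}, {71/4}), ProductSet({-8/27, 1/2, 4/3, 4, 71/4}, Naturals0))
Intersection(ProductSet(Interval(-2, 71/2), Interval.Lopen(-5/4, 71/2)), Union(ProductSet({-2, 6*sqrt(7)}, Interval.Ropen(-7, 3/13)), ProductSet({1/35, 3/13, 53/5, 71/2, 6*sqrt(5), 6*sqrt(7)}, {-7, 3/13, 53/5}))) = Union(ProductSet({-2, 6*sqrt(7)}, Interval.open(-5/4, 3/13)), ProductSet({1/35, 3/13, 53/5, 71/2, 6*sqrt(5), 6*sqrt(7)}, {3/13, 53/5}))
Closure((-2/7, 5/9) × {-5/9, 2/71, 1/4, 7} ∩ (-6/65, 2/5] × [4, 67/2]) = [-6/65, 2/5] × {7}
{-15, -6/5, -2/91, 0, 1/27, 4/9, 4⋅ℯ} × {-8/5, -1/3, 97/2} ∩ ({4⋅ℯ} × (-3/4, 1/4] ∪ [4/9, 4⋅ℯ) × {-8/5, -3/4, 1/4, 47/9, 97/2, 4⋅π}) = ({4/9} × {-8/5, 97/2}) ∪ ({4⋅ℯ} × {-1/3})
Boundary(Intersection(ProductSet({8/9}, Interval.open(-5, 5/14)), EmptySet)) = EmptySet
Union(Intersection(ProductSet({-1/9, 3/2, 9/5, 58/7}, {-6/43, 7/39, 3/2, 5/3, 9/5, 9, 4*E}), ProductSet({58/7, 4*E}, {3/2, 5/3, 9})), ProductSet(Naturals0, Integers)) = Union(ProductSet({58/7}, {3/2, 5/3, 9}), ProductSet(Naturals0, Integers))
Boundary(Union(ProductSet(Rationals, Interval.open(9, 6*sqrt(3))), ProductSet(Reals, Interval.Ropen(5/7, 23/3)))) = ProductSet(Reals, Union({5/7, 23/3}, Interval(9, 6*sqrt(3))))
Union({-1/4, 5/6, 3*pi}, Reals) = Reals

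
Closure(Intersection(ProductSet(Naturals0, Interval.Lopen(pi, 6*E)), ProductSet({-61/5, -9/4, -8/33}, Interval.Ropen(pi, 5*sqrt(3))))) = EmptySet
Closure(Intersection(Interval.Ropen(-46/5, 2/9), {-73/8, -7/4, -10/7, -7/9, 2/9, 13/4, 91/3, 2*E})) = {-73/8, -7/4, -10/7, -7/9}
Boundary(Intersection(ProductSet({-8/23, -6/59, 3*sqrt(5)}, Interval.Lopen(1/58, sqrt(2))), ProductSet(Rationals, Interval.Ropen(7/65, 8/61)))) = ProductSet({-8/23, -6/59}, Interval(7/65, 8/61))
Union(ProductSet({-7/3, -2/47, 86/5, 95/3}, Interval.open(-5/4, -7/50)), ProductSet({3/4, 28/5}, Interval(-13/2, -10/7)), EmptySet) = Union(ProductSet({3/4, 28/5}, Interval(-13/2, -10/7)), ProductSet({-7/3, -2/47, 86/5, 95/3}, Interval.open(-5/4, -7/50)))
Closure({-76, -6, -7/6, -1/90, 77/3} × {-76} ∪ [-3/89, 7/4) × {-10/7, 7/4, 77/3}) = ({-76, -6, -7/6, -1/90, 77/3} × {-76}) ∪ ([-3/89, 7/4] × {-10/7, 7/4, 77/3})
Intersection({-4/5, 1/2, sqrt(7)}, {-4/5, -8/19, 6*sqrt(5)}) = {-4/5}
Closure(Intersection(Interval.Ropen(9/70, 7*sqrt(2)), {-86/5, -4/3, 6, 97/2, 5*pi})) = {6}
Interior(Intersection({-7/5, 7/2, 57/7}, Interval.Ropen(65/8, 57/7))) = EmptySet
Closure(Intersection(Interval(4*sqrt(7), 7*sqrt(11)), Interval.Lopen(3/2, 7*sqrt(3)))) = Interval(4*sqrt(7), 7*sqrt(3))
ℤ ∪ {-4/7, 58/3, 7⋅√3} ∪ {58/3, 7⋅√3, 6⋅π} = ℤ ∪ {-4/7, 58/3, 7⋅√3, 6⋅π}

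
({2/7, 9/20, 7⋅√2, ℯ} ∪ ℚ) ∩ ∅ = ∅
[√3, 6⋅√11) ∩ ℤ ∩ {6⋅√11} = ∅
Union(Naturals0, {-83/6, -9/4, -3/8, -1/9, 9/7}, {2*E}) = Union({-83/6, -9/4, -3/8, -1/9, 9/7, 2*E}, Naturals0)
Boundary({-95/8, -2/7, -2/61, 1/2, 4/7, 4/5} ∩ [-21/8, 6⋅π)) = {-2/7, -2/61, 1/2, 4/7, 4/5}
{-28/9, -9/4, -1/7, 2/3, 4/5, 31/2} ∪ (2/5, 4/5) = {-28/9, -9/4, -1/7, 31/2} ∪ (2/5, 4/5]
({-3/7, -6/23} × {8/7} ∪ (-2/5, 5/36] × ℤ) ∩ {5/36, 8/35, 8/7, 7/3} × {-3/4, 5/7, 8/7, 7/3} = ∅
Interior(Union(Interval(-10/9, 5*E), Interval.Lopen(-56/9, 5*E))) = Interval.open(-56/9, 5*E)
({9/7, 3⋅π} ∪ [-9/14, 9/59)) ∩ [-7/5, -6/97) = [-9/14, -6/97)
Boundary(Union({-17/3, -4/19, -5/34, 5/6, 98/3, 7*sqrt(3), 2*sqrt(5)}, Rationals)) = Reals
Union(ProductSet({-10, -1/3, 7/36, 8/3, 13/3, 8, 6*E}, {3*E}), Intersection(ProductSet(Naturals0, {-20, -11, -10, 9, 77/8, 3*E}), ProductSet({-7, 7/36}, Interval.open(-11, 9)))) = ProductSet({-10, -1/3, 7/36, 8/3, 13/3, 8, 6*E}, {3*E})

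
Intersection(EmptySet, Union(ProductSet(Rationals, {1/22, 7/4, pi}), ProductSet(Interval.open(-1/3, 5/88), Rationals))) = EmptySet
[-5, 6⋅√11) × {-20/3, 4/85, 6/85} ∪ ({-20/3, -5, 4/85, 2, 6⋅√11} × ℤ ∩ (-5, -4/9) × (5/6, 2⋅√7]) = [-5, 6⋅√11) × {-20/3, 4/85, 6/85}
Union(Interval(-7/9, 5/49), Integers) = Union(Integers, Interval(-7/9, 5/49))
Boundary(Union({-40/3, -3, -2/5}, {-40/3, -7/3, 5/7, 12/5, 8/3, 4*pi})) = {-40/3, -3, -7/3, -2/5, 5/7, 12/5, 8/3, 4*pi}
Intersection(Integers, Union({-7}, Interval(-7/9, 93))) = Union({-7}, Range(0, 94, 1))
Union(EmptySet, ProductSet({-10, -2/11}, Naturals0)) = ProductSet({-10, -2/11}, Naturals0)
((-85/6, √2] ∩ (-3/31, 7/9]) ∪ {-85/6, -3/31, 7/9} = {-85/6} ∪ [-3/31, 7/9]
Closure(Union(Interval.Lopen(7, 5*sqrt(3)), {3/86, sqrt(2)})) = Union({3/86, sqrt(2)}, Interval(7, 5*sqrt(3)))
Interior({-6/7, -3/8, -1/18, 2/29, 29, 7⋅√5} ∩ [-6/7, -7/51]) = ∅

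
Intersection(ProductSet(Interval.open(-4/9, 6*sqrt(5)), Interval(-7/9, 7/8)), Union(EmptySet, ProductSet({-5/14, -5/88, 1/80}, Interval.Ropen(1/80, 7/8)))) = ProductSet({-5/14, -5/88, 1/80}, Interval.Ropen(1/80, 7/8))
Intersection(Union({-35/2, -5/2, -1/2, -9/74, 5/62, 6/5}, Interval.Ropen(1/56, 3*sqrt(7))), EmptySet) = EmptySet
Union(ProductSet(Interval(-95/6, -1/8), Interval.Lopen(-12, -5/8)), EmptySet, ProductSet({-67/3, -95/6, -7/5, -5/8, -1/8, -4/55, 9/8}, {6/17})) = Union(ProductSet({-67/3, -95/6, -7/5, -5/8, -1/8, -4/55, 9/8}, {6/17}), ProductSet(Interval(-95/6, -1/8), Interval.Lopen(-12, -5/8)))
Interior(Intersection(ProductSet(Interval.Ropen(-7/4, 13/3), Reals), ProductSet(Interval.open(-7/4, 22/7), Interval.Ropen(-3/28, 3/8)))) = ProductSet(Interval.open(-7/4, 22/7), Interval.open(-3/28, 3/8))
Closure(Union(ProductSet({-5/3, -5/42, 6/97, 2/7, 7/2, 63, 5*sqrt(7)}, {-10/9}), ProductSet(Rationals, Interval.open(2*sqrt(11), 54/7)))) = Union(ProductSet({-5/3, -5/42, 6/97, 2/7, 7/2, 63, 5*sqrt(7)}, {-10/9}), ProductSet(Reals, Interval(2*sqrt(11), 54/7)))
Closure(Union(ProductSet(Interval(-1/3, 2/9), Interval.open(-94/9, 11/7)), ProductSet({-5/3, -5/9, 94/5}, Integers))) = Union(ProductSet({-5/3, -5/9, 94/5}, Integers), ProductSet(Interval(-1/3, 2/9), Interval(-94/9, 11/7)))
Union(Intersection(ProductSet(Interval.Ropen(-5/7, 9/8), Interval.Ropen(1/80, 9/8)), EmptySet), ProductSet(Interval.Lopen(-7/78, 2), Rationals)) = ProductSet(Interval.Lopen(-7/78, 2), Rationals)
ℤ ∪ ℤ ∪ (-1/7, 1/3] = ℤ ∪ (-1/7, 1/3]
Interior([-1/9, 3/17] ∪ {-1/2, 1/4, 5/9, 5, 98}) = (-1/9, 3/17)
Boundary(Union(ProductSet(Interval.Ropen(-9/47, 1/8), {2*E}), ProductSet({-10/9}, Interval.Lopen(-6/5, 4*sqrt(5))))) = Union(ProductSet({-10/9}, Interval(-6/5, 4*sqrt(5))), ProductSet(Interval(-9/47, 1/8), {2*E}))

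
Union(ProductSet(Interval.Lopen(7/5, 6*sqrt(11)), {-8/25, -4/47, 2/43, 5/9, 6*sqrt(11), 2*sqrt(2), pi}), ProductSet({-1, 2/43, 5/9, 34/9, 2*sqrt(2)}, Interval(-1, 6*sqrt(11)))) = Union(ProductSet({-1, 2/43, 5/9, 34/9, 2*sqrt(2)}, Interval(-1, 6*sqrt(11))), ProductSet(Interval.Lopen(7/5, 6*sqrt(11)), {-8/25, -4/47, 2/43, 5/9, 6*sqrt(11), 2*sqrt(2), pi}))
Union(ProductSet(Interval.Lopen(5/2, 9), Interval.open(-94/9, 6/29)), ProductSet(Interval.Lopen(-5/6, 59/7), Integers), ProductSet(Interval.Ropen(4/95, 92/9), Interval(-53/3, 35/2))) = Union(ProductSet(Interval.Lopen(-5/6, 59/7), Integers), ProductSet(Interval.Ropen(4/95, 92/9), Interval(-53/3, 35/2)))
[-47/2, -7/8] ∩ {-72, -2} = {-2}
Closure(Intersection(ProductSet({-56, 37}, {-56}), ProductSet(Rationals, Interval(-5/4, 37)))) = EmptySet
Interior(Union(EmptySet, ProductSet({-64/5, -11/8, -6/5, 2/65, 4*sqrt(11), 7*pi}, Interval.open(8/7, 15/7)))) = EmptySet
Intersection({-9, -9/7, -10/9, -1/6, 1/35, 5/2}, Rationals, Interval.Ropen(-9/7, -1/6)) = {-9/7, -10/9}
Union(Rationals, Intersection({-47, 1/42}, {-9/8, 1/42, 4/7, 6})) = Rationals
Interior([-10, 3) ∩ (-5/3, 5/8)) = (-5/3, 5/8)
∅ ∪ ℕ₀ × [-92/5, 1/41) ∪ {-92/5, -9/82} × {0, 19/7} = ({-92/5, -9/82} × {0, 19/7}) ∪ (ℕ₀ × [-92/5, 1/41))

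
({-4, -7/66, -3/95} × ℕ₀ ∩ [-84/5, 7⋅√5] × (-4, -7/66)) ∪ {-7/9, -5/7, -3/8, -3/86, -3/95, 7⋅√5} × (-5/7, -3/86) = {-7/9, -5/7, -3/8, -3/86, -3/95, 7⋅√5} × (-5/7, -3/86)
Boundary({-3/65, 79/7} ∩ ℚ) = {-3/65, 79/7}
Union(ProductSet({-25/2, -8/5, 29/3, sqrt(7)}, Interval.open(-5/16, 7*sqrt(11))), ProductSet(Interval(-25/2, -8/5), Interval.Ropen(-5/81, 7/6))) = Union(ProductSet({-25/2, -8/5, 29/3, sqrt(7)}, Interval.open(-5/16, 7*sqrt(11))), ProductSet(Interval(-25/2, -8/5), Interval.Ropen(-5/81, 7/6)))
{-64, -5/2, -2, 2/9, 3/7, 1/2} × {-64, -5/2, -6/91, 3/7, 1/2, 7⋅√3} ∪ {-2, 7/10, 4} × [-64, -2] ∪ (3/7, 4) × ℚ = ((3/7, 4) × ℚ) ∪ ({-2, 7/10, 4} × [-64, -2]) ∪ ({-64, -5/2, -2, 2/9, 3/7, 1/2} × {-64, -5/2, -6/91, 3/7, 1/2, 7⋅√3})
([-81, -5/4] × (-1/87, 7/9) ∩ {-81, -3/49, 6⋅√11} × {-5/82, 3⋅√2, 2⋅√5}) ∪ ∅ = ∅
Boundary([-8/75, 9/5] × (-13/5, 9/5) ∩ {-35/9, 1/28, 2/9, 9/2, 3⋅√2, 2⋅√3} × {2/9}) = {1/28, 2/9} × {2/9}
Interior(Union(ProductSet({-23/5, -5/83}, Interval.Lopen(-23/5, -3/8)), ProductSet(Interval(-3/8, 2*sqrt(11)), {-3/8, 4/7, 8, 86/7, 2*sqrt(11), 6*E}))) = EmptySet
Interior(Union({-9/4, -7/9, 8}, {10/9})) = EmptySet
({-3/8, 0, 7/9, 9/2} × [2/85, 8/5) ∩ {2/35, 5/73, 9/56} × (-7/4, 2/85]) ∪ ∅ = ∅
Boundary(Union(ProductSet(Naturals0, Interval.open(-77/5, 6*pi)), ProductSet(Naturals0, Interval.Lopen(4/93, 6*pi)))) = ProductSet(Naturals0, Interval(-77/5, 6*pi))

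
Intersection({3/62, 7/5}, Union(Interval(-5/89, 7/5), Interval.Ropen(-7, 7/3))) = {3/62, 7/5}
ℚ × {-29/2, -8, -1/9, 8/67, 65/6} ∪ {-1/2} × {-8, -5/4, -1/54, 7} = ({-1/2} × {-8, -5/4, -1/54, 7}) ∪ (ℚ × {-29/2, -8, -1/9, 8/67, 65/6})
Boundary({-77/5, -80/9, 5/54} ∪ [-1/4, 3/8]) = {-77/5, -80/9, -1/4, 3/8}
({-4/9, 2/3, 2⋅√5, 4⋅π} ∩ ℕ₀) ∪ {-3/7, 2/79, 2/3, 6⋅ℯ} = {-3/7, 2/79, 2/3, 6⋅ℯ}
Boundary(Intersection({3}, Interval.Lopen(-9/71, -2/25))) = EmptySet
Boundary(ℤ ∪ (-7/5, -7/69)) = {-7/5, -7/69} ∪ (ℤ \ (-7/5, -7/69))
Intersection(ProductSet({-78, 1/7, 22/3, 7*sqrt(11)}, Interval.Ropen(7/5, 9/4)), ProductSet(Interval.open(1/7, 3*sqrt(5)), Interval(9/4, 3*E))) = EmptySet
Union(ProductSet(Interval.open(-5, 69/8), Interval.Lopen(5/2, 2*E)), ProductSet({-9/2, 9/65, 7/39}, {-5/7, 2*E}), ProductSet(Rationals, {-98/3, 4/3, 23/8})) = Union(ProductSet({-9/2, 9/65, 7/39}, {-5/7, 2*E}), ProductSet(Interval.open(-5, 69/8), Interval.Lopen(5/2, 2*E)), ProductSet(Rationals, {-98/3, 4/3, 23/8}))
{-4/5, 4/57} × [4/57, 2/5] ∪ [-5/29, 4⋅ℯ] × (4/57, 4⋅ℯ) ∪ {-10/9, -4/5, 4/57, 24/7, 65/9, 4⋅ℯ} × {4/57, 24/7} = ({-4/5, 4/57} × [4/57, 2/5]) ∪ ({-10/9, -4/5, 4/57, 24/7, 65/9, 4⋅ℯ} × {4/57, 24/7}) ∪ ([-5/29, 4⋅ℯ] × (4/57, 4⋅ℯ))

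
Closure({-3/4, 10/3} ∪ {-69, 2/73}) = {-69, -3/4, 2/73, 10/3}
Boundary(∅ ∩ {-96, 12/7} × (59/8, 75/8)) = ∅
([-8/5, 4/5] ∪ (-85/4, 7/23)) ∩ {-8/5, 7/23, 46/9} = {-8/5, 7/23}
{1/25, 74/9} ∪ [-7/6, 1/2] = [-7/6, 1/2] ∪ {74/9}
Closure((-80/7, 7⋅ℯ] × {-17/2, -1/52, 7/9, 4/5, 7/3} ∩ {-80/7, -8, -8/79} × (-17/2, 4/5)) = {-8, -8/79} × {-1/52, 7/9}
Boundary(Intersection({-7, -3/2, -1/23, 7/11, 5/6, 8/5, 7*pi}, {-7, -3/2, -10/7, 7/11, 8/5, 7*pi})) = {-7, -3/2, 7/11, 8/5, 7*pi}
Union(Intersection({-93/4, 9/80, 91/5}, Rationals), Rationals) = Rationals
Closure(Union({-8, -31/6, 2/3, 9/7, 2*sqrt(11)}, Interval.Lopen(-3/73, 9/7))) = Union({-8, -31/6, 2*sqrt(11)}, Interval(-3/73, 9/7))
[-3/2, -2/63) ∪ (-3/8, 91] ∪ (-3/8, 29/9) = [-3/2, 91]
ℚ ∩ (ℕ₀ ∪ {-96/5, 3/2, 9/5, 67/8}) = {-96/5, 3/2, 9/5, 67/8} ∪ ℕ₀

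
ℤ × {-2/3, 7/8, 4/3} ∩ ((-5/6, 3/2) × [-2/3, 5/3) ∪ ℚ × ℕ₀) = {0, 1} × {-2/3, 7/8, 4/3}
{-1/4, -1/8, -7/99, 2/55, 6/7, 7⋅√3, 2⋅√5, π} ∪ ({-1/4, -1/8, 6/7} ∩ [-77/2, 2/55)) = {-1/4, -1/8, -7/99, 2/55, 6/7, 7⋅√3, 2⋅√5, π}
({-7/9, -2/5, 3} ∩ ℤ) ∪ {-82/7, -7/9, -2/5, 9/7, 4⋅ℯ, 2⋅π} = {-82/7, -7/9, -2/5, 9/7, 3, 4⋅ℯ, 2⋅π}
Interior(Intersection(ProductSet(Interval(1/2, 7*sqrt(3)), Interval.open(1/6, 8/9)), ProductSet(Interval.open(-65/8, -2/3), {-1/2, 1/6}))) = EmptySet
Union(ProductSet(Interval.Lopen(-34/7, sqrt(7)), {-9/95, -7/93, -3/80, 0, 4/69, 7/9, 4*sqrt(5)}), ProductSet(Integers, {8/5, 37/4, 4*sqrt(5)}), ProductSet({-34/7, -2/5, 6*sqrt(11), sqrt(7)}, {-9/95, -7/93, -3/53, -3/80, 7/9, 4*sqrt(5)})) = Union(ProductSet({-34/7, -2/5, 6*sqrt(11), sqrt(7)}, {-9/95, -7/93, -3/53, -3/80, 7/9, 4*sqrt(5)}), ProductSet(Integers, {8/5, 37/4, 4*sqrt(5)}), ProductSet(Interval.Lopen(-34/7, sqrt(7)), {-9/95, -7/93, -3/80, 0, 4/69, 7/9, 4*sqrt(5)}))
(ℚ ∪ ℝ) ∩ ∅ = ∅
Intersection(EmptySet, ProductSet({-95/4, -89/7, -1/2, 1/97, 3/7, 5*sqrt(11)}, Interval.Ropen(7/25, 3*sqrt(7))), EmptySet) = EmptySet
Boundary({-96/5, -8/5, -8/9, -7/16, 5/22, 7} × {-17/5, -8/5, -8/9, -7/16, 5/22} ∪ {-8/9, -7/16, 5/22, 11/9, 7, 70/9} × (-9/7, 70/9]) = ({-8/9, -7/16, 5/22, 11/9, 7, 70/9} × [-9/7, 70/9]) ∪ ({-96/5, -8/5, -8/9, -7/16, 5/22, 7} × {-17/5, -8/5, -8/9, -7/16, 5/22})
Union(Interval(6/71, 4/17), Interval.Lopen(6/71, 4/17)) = Interval(6/71, 4/17)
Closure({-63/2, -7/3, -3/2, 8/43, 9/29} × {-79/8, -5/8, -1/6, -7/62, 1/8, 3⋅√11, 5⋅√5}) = {-63/2, -7/3, -3/2, 8/43, 9/29} × {-79/8, -5/8, -1/6, -7/62, 1/8, 3⋅√11, 5⋅√5}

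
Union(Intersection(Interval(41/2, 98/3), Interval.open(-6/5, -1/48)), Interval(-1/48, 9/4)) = Interval(-1/48, 9/4)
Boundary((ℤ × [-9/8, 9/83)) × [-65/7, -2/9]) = (ℤ × [-9/8, 9/83]) × [-65/7, -2/9]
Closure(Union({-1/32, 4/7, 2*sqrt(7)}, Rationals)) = Reals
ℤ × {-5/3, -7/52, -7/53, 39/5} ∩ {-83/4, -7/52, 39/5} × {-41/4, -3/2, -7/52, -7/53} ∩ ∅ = ∅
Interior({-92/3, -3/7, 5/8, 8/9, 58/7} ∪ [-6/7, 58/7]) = (-6/7, 58/7)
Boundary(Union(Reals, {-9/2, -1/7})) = EmptySet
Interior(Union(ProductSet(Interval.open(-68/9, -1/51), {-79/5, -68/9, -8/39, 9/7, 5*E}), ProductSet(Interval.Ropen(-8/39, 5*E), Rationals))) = EmptySet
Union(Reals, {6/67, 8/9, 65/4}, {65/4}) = Reals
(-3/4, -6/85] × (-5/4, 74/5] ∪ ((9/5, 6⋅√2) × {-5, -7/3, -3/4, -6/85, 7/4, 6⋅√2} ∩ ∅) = (-3/4, -6/85] × (-5/4, 74/5]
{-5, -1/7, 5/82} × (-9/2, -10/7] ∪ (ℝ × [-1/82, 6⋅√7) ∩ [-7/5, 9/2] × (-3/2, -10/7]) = {-5, -1/7, 5/82} × (-9/2, -10/7]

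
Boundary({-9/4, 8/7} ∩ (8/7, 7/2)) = ∅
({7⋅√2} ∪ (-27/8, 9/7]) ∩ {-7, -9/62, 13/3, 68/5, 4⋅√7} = {-9/62}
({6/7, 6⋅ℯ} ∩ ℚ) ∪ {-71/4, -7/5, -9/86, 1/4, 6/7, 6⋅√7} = {-71/4, -7/5, -9/86, 1/4, 6/7, 6⋅√7}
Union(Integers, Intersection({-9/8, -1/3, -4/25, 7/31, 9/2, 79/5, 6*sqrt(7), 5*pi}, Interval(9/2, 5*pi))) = Union({9/2, 5*pi}, Integers)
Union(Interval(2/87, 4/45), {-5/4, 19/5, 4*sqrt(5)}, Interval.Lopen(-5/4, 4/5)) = Union({19/5, 4*sqrt(5)}, Interval(-5/4, 4/5))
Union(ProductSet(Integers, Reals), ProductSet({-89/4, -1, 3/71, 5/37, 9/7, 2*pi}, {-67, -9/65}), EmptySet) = Union(ProductSet({-89/4, -1, 3/71, 5/37, 9/7, 2*pi}, {-67, -9/65}), ProductSet(Integers, Reals))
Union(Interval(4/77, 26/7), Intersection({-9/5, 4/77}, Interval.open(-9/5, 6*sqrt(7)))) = Interval(4/77, 26/7)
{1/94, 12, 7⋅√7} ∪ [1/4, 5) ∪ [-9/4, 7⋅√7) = [-9/4, 7⋅√7]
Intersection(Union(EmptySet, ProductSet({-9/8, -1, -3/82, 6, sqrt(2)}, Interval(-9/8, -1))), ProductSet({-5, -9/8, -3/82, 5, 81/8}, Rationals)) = ProductSet({-9/8, -3/82}, Intersection(Interval(-9/8, -1), Rationals))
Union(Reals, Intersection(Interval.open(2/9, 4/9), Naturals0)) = Reals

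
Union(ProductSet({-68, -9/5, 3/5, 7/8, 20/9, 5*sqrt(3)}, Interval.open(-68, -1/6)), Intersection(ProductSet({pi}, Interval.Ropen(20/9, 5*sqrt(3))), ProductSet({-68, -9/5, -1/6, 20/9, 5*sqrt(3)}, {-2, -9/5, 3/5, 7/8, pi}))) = ProductSet({-68, -9/5, 3/5, 7/8, 20/9, 5*sqrt(3)}, Interval.open(-68, -1/6))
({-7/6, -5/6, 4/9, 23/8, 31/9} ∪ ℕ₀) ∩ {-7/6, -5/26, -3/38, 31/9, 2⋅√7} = {-7/6, 31/9}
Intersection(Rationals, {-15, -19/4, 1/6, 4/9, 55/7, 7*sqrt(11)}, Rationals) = {-15, -19/4, 1/6, 4/9, 55/7}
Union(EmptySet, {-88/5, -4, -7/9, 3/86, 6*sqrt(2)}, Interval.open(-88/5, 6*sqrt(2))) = Interval(-88/5, 6*sqrt(2))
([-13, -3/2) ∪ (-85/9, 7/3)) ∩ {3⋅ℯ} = ∅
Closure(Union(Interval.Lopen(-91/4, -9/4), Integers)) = Union(Integers, Interval(-91/4, -9/4))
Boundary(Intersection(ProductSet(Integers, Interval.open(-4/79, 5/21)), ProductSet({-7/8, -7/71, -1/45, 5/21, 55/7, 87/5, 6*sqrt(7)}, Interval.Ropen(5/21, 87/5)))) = EmptySet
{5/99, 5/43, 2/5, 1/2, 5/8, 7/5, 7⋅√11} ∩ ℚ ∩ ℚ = {5/99, 5/43, 2/5, 1/2, 5/8, 7/5}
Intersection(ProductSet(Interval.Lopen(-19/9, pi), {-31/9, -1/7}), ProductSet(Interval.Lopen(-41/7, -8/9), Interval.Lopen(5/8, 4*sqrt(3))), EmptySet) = EmptySet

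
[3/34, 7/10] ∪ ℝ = (-∞, ∞)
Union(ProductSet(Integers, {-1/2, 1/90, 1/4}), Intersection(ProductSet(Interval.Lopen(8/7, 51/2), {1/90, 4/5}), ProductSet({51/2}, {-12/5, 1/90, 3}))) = Union(ProductSet({51/2}, {1/90}), ProductSet(Integers, {-1/2, 1/90, 1/4}))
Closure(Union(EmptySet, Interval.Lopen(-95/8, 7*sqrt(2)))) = Interval(-95/8, 7*sqrt(2))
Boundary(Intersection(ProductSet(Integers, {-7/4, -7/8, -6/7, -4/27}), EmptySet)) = EmptySet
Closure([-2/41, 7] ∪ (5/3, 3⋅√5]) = [-2/41, 7]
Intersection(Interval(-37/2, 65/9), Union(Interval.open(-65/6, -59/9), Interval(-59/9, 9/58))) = Interval.Lopen(-65/6, 9/58)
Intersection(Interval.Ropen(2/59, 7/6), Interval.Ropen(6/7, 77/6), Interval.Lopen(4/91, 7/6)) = Interval.Ropen(6/7, 7/6)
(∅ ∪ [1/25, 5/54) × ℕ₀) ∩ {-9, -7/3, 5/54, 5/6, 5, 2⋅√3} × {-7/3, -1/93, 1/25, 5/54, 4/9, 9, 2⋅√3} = ∅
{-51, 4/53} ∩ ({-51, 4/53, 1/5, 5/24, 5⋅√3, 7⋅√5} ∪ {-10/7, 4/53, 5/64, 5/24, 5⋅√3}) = {-51, 4/53}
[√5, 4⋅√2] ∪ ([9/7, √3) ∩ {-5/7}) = [√5, 4⋅√2]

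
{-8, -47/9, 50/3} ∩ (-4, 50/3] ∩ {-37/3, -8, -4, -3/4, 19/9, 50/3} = {50/3}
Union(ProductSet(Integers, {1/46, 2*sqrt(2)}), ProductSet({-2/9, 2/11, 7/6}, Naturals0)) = Union(ProductSet({-2/9, 2/11, 7/6}, Naturals0), ProductSet(Integers, {1/46, 2*sqrt(2)}))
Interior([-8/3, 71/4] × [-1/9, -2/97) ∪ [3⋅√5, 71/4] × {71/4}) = (-8/3, 71/4) × (-1/9, -2/97)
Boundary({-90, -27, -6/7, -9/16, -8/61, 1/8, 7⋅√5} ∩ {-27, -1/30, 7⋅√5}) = {-27, 7⋅√5}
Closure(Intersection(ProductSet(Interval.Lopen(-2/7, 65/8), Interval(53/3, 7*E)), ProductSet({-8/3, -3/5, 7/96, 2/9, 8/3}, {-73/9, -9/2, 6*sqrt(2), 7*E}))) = ProductSet({7/96, 2/9, 8/3}, {7*E})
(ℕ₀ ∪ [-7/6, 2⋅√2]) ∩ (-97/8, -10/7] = ∅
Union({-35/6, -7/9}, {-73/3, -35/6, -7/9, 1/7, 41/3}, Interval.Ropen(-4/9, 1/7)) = Union({-73/3, -35/6, -7/9, 41/3}, Interval(-4/9, 1/7))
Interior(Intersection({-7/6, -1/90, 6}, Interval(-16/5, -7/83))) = EmptySet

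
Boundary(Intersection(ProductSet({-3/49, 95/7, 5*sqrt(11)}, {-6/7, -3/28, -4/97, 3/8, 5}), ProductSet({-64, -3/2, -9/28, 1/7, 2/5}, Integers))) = EmptySet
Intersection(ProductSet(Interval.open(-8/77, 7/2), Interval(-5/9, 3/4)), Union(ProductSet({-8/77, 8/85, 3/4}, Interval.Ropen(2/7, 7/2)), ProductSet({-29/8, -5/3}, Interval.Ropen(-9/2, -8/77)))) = ProductSet({8/85, 3/4}, Interval(2/7, 3/4))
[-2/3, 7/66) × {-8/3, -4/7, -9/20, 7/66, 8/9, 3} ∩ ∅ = ∅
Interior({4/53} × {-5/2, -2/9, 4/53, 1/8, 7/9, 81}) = ∅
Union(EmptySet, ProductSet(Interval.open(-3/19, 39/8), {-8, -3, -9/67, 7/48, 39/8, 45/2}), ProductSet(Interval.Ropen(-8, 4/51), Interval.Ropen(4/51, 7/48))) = Union(ProductSet(Interval.Ropen(-8, 4/51), Interval.Ropen(4/51, 7/48)), ProductSet(Interval.open(-3/19, 39/8), {-8, -3, -9/67, 7/48, 39/8, 45/2}))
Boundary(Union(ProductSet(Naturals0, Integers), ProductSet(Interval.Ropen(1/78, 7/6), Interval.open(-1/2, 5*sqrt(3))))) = Union(ProductSet(Complement(Naturals0, Interval.open(1/78, 7/6)), Integers), ProductSet({1/78, 7/6}, Interval(-1/2, 5*sqrt(3))), ProductSet(Interval(1/78, 7/6), {-1/2, 5*sqrt(3)}), ProductSet(Naturals0, Complement(Integers, Interval.open(-1/2, 5*sqrt(3)))))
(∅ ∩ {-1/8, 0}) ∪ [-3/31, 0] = [-3/31, 0]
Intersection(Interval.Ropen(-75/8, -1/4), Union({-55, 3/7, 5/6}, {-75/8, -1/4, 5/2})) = {-75/8}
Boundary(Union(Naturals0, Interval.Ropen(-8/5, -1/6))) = Union(Complement(Naturals0, Interval.open(-8/5, -1/6)), {-8/5, -1/6})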